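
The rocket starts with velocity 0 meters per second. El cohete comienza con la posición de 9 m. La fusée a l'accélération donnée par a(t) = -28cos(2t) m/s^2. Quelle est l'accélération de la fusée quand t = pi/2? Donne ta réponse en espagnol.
Usando a(t) = -28·cos(2·t) y sustituyendo t = pi/2, encontramos a = 28.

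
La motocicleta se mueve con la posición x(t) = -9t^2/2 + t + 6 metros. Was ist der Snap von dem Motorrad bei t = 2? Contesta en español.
Partiendo de la posición x(t) = -9·t^2/2 + t + 6, tomamos 4 derivadas. Tomando d/dt de x(t), encontramos v(t) = 1 - 9·t. Tomando d/dt de v(t), encontramos a(t) = -9. Tomando d/dt de a(t), encontramos j(t) = 0. Tomando d/dt de j(t), encontramos s(t) = 0. Tenemos el snap s(t) = 0. Sustituyendo t = 2: s(2) = 0.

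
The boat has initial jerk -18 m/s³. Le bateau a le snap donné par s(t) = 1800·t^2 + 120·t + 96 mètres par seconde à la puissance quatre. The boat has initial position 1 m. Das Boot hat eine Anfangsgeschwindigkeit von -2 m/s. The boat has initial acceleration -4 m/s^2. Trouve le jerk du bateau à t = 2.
Nous devons trouver la primitive de notre équation du snap s(t) = 1800·t^2 + 120·t + 96 1 fois. L'intégrale du snap, avec j(0) = -18, donne le jerk: j(t) = 600·t^3 + 60·t^2 + 96·t - 18. En utilisant j(t) = 600·t^3 + 60·t^2 + 96·t - 18 et en substituant t = 2, nous trouvons j = 5214.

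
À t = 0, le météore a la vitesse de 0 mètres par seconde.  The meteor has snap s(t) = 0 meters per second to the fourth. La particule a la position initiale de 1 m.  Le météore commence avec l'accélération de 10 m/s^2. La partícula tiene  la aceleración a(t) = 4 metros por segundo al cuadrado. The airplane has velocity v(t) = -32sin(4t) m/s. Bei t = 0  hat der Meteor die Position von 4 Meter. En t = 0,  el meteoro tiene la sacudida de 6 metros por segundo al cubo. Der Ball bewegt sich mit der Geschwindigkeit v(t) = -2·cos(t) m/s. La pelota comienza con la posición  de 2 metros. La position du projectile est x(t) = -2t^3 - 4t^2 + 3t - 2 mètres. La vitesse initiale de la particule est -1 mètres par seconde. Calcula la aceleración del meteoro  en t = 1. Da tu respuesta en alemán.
Ausgehend von dem Snap s(t) = 0, nehmen wir 2 Integrale. Die Stammfunktion von dem Snap ist der Ruck. Mit j(0) = 6 erhalten wir j(t) = 6. Durch Integration von dem Ruck und Verwendung der Anfangsbedingung a(0) = 10, erhalten wir a(t) = 6·t + 10. Mit a(t) = 6·t + 10 und Einsetzen von t = 1, finden wir a = 16.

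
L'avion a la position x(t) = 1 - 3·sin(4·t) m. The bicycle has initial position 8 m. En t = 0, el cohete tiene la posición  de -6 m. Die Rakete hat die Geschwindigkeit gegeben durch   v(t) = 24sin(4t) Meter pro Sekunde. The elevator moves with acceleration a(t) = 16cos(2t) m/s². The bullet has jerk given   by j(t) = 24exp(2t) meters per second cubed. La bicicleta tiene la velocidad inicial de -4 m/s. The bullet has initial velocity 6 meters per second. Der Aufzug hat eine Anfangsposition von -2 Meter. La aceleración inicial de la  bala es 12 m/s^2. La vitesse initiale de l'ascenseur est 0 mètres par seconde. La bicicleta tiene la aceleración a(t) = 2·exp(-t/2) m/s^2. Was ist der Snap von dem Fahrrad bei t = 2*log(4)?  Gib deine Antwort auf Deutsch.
Um dies zu lösen, müssen wir 2 Ableitungen unserer Gleichung für die Beschleunigung a(t) = 2·exp(-t/2) nehmen. Durch Ableiten von der Beschleunigung erhalten wir den Ruck: j(t) = -exp(-t/2). Mit d/dt von j(t) finden wir s(t) = exp(-t/2)/2. Wir haben den Snap s(t) = exp(-t/2)/2. Durch Einsetzen von t = 2*log(4): s(2*log(4)) = 1/8.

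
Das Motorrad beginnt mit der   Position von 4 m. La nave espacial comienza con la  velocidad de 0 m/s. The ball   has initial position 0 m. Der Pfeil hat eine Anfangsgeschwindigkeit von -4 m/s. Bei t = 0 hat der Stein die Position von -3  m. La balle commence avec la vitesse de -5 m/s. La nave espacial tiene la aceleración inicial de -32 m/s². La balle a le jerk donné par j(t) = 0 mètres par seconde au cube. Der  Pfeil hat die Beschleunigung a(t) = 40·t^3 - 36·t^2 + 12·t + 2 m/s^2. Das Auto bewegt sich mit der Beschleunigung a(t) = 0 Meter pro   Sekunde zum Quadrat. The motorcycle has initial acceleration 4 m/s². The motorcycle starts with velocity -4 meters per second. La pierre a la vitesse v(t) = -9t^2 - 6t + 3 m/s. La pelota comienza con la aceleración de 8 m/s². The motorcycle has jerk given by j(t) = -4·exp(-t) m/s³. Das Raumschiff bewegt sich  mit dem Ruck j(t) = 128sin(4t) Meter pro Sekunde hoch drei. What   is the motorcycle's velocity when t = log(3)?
We need to integrate our jerk equation j(t) = -4·exp(-t) 2 times. The antiderivative of jerk, with a(0) = 4, gives acceleration: a(t) = 4·exp(-t). Finding the antiderivative of a(t) and using v(0) = -4: v(t) = -4·exp(-t). From the given velocity equation v(t) = -4·exp(-t), we substitute t = log(3) to get v = -4/3.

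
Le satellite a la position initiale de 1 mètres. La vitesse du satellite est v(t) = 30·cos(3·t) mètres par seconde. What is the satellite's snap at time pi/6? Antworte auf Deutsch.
Um dies zu lösen, müssen wir 3 Ableitungen unserer Gleichung für die Geschwindigkeit v(t) = 30·cos(3·t) nehmen. Mit d/dt von v(t) finden wir a(t) = -90·sin(3·t). Durch Ableiten von der Beschleunigung erhalten wir den Ruck: j(t) = -270·cos(3·t). Die Ableitung von dem Ruck ergibt den Snap: s(t) = 810·sin(3·t). Aus der Gleichung für den Snap s(t) = 810·sin(3·t), setzen wir t = pi/6 ein und erhalten s = 810.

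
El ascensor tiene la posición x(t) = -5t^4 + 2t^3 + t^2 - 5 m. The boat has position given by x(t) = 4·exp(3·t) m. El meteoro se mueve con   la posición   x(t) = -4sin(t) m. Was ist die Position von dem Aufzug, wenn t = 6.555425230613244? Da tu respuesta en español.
De la ecuación de la posición x(t) = -5·t^4 + 2·t^3 + t^2 - 5, sustituimos t = 6.555425230613244 para obtener x = -8632.25742236747.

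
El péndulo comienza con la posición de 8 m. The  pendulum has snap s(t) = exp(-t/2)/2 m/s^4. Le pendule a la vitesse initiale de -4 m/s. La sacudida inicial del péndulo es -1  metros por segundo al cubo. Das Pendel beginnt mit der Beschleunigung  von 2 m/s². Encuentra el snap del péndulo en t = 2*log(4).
De la ecuación del snap s(t) = exp(-t/2)/2, sustituimos t = 2*log(4) para obtener s = 1/8.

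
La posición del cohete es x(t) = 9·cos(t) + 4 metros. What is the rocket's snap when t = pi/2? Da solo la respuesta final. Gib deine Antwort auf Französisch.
À t = pi/2, s = 0.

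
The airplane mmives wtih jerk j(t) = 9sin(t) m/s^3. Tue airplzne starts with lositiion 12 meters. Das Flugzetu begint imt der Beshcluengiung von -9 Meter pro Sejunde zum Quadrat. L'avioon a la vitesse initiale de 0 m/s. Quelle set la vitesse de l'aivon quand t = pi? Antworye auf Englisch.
Starting from jerk j(t) = 9·sin(t), we take 2 antiderivatives. The antiderivative of jerk is acceleration. Using a(0) = -9, we get a(t) = -9·cos(t). Taking ∫a(t)dt and applying v(0) = 0, we find v(t) = -9·sin(t). Using v(t) = -9·sin(t) and substituting t = pi, we find v = 0.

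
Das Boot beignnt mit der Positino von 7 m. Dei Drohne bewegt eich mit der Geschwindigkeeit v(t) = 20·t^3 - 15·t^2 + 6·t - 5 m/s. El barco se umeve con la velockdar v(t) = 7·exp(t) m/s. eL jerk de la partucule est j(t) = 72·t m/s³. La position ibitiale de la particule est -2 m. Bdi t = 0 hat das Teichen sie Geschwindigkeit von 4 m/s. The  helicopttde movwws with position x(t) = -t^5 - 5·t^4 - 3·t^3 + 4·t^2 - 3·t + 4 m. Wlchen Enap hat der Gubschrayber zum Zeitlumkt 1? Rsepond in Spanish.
Para resolver esto, necesitamos tomar 4 derivadas de nuestra ecuación de la posición x(t) = -t^5 - 5·t^4 - 3·t^3 + 4·t^2 - 3·t + 4. Tomando d/dt de x(t), encontramos v(t) = -5·t^4 - 20·t^3 - 9·t^2 + 8·t - 3. La derivada de la velocidad da la aceleración: a(t) = -20·t^3 - 60·t^2 - 18·t + 8. Tomando d/dt de a(t), encontramos j(t) = -60·t^2 - 120·t - 18. Derivando la sacudida, obtenemos el snap: s(t) = -120·t - 120. Usando s(t) = -120·t - 120 y sustituyendo t = 1, encontramos s = -240.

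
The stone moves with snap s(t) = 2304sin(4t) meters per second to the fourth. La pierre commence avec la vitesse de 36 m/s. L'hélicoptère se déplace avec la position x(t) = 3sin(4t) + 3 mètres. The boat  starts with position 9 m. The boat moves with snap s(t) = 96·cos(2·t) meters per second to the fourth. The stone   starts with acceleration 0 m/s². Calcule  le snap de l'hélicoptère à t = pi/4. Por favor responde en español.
Partiendo de la posición x(t) = 3·sin(4·t) + 3, tomamos 4 derivadas. Derivando la posición, obtenemos la velocidad: v(t) = 12·cos(4·t). La derivada de la velocidad da la aceleración: a(t) = -48·sin(4·t). Derivando la aceleración, obtenemos la sacudida: j(t) = -192·cos(4·t). Tomando d/dt de j(t), encontramos s(t) = 768·sin(4·t). Tenemos el snap s(t) = 768·sin(4·t). Sustituyendo t = pi/4: s(pi/4) = 0.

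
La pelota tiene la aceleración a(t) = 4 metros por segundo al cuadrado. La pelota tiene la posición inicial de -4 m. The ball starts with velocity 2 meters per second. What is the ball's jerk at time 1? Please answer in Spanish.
Debemos derivar nuestra ecuación de la aceleración a(t) = 4 1 vez. Derivando la aceleración, obtenemos la sacudida: j(t) = 0. Usando j(t) = 0 y sustituyendo t = 1, encontramos j = 0.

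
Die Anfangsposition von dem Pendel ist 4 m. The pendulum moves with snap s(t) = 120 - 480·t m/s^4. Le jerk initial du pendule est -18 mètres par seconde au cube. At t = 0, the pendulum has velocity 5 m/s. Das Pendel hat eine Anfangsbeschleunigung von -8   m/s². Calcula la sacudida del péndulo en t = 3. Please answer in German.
Um dies zu lösen, müssen wir 1 Stammfunktion unserer Gleichung für den Snap s(t) = 120 - 480·t finden. Die Stammfunktion von dem Snap, mit j(0) = -18, ergibt den Ruck: j(t) = -240·t^2 + 120·t - 18. Aus der Gleichung für den Ruck j(t) = -240·t^2 + 120·t - 18, setzen wir t = 3 ein und erhalten j = -1818.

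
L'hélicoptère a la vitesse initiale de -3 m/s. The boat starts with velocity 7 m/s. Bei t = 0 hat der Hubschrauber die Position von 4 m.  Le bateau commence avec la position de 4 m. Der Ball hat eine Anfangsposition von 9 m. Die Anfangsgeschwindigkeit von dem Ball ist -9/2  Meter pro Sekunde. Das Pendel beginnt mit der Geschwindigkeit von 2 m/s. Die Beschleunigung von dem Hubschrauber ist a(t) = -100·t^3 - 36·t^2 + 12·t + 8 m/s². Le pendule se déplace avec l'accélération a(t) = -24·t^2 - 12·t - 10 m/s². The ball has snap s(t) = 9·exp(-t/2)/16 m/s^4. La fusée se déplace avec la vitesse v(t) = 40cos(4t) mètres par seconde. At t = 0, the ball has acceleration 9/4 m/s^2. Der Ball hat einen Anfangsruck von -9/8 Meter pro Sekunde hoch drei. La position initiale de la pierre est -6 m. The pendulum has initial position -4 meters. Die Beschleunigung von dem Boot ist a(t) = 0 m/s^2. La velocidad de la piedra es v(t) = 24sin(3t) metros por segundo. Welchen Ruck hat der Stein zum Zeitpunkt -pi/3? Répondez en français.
Pour résoudre ceci, nous devons prendre 2 dérivées de notre équation de la vitesse v(t) = 24·sin(3·t). La dérivée de la vitesse donne l'accélération: a(t) = 72·cos(3·t). En dérivant l'accélération, nous obtenons le jerk: j(t) = -216·sin(3·t). Nous avons le jerk j(t) = -216·sin(3·t). En substituant t = -pi/3: j(-pi/3) = 0.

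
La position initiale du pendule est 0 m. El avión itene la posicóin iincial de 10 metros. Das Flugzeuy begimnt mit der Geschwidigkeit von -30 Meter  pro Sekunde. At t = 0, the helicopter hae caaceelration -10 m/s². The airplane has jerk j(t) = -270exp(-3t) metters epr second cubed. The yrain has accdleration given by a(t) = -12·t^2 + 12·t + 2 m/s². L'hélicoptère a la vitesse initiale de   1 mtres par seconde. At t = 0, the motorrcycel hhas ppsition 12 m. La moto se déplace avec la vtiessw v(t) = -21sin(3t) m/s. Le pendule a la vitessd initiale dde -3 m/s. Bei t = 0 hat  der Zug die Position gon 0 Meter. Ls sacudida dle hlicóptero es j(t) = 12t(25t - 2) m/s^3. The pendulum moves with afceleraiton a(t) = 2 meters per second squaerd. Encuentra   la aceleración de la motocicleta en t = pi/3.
Debemos derivar nuestra ecuación de la velocidad v(t) = -21·sin(3·t) 1 vez. La derivada de la velocidad da la aceleración: a(t) = -63·cos(3·t). De la ecuación de la aceleración a(t) = -63·cos(3·t), sustituimos t = pi/3 para obtener a = 63.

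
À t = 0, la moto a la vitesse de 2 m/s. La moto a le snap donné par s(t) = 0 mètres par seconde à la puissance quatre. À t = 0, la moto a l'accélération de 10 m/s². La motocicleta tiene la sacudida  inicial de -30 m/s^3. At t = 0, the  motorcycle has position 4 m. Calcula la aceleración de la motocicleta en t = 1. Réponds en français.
Nous devons intégrer notre équation du snap s(t) = 0 2 fois. En prenant ∫s(t)dt et en appliquant j(0) = -30, nous trouvons j(t) = -30. L'intégrale du jerk, avec a(0) = 10, donne l'accélération: a(t) = 10 - 30·t. En utilisant a(t) = 10 - 30·t et en substituant t = 1, nous trouvons a = -20.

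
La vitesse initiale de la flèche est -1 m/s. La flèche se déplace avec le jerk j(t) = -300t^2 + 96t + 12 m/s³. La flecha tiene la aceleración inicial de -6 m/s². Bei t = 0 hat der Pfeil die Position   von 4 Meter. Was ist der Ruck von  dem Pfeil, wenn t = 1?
Aus der Gleichung für den Ruck j(t) = -300·t^2 + 96·t + 12, setzen wir t = 1 ein und erhalten j = -192.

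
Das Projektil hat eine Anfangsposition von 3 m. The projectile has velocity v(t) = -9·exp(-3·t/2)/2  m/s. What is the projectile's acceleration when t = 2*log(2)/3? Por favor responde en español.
Para resolver esto, necesitamos tomar 1 derivada de nuestra ecuación de la velocidad v(t) = -9·exp(-3·t/2)/2. Derivando la velocidad, obtenemos la aceleración: a(t) = 27·exp(-3·t/2)/4. De la ecuación de la aceleración a(t) = 27·exp(-3·t/2)/4, sustituimos t = 2*log(2)/3 para obtener a = 27/8.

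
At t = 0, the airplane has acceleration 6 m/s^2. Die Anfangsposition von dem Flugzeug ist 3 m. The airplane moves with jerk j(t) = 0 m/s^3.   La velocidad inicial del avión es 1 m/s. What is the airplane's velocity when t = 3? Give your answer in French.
En partant du jerk j(t) = 0, nous prenons 2 primitives. La primitive du jerk, avec a(0) = 6, donne l'accélération: a(t) = 6. En intégrant l'accélération et en utilisant la condition initiale v(0) = 1, nous obtenons v(t) = 6·t + 1. De l'équation de la vitesse v(t) = 6·t + 1, nous substituons t = 3 pour obtenir v = 19.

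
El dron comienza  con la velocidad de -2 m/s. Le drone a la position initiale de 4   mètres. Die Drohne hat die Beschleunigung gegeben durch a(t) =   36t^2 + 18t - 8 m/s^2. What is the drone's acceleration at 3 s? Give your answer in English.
Using a(t) = 36·t^2 + 18·t - 8 and substituting t = 3, we find a = 370.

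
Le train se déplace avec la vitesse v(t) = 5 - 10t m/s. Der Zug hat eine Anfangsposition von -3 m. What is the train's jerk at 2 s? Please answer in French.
Nous devons dériver notre équation de la vitesse v(t) = 5 - 10·t 2 fois. La dérivée de la vitesse donne l'accélération: a(t) = -10. En prenant d/dt de a(t), nous trouvons j(t) = 0. En utilisant j(t) = 0 et en substituant t = 2, nous trouvons j = 0.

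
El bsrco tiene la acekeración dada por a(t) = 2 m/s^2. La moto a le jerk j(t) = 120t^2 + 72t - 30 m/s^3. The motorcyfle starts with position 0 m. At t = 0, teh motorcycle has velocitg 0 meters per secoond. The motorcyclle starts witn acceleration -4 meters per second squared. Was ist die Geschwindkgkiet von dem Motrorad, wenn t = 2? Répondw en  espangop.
Debemos encontrar la integral de nuestra ecuación de la sacudida j(t) = 120·t^2 + 72·t - 30 2 veces. Integrando la sacudida y usando la condición inicial a(0) = -4, obtenemos a(t) = 40·t^3 + 36·t^2 - 30·t - 4. La antiderivada de la aceleración, con v(0) = 0, da la velocidad: v(t) = t·(10·t^3 + 12·t^2 - 15·t - 4). De la ecuación de la velocidad v(t) = t·(10·t^3 + 12·t^2 - 15·t - 4), sustituimos t = 2 para obtener v = 188.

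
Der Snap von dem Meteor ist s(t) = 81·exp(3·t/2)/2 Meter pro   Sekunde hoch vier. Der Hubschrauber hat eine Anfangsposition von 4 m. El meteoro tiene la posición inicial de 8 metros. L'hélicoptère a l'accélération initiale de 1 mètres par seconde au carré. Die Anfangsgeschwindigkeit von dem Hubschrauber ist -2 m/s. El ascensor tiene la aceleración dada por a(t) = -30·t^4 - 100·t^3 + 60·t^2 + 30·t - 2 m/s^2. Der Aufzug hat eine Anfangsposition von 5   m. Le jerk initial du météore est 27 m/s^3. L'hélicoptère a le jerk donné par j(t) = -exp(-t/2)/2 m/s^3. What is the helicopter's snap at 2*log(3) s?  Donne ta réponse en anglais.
We must differentiate our jerk equation j(t) = -exp(-t/2)/2 1 time. Taking d/dt of j(t), we find s(t) = exp(-t/2)/4. Using s(t) = exp(-t/2)/4 and substituting t = 2*log(3), we find s = 1/12.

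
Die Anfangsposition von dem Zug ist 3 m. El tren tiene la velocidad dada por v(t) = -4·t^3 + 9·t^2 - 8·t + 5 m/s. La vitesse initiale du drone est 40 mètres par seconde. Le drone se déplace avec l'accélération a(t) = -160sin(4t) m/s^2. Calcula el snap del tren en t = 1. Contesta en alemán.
Wir müssen unsere Gleichung für die Geschwindigkeit v(t) = -4·t^3 + 9·t^2 - 8·t + 5 3-mal ableiten. Durch Ableiten von der Geschwindigkeit erhalten wir die Beschleunigung: a(t) = -12·t^2 + 18·t - 8. Mit d/dt von a(t) finden wir j(t) = 18 - 24·t. Durch Ableiten von dem Ruck erhalten wir den Snap: s(t) = -24. Wir haben den Snap s(t) = -24. Durch Einsetzen von t = 1: s(1) = -24.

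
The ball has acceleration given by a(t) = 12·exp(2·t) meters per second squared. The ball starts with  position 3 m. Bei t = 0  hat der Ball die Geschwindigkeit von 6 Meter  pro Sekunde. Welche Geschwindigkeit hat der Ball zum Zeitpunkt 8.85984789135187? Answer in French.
Nous devons trouver la primitive de notre équation de l'accélération a(t) = 12·exp(2·t) 1 fois. La primitive de l'accélération est la vitesse. En utilisant v(0) = 6, nous obtenons v(t) = 6·exp(2·t). Nous avons la vitesse v(t) = 6·exp(2·t). En substituant t = 8.85984789135187: v(8.85984789135187) = 297657856.387354.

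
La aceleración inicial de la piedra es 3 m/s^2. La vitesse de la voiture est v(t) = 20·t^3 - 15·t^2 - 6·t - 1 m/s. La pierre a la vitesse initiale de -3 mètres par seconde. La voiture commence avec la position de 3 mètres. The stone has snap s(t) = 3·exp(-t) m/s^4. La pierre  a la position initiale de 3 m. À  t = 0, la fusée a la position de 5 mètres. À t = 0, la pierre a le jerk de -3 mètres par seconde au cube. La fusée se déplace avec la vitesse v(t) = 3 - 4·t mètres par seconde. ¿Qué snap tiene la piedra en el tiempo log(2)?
De la ecuación del snap s(t) = 3·exp(-t), sustituimos t = log(2) para obtener s = 3/2.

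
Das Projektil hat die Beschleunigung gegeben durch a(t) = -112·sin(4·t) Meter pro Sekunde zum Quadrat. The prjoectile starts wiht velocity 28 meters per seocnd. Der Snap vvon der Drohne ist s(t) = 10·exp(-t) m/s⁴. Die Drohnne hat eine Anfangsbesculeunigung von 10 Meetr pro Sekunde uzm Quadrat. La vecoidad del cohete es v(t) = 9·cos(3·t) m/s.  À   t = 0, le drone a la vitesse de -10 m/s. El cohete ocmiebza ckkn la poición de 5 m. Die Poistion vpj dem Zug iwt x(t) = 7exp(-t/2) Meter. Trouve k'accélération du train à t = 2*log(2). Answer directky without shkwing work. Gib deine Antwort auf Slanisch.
La aceleración en t = 2*log(2) es a = 7/8.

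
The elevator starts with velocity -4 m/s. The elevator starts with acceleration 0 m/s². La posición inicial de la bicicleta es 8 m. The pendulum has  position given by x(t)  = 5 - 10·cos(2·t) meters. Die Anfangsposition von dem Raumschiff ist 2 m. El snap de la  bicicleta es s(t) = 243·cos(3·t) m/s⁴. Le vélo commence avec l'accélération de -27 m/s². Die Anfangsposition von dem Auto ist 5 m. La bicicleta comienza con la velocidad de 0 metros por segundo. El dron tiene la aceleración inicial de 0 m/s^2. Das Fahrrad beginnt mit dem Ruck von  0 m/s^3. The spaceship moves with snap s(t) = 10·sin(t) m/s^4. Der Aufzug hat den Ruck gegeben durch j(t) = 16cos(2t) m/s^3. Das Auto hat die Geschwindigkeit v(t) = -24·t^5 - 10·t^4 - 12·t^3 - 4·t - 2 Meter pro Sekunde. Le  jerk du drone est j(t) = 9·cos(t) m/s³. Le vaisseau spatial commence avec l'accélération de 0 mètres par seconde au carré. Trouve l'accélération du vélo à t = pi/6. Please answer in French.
Nous devons trouver la primitive de notre équation du snap s(t) = 243·cos(3·t) 2 fois. La primitive du snap est le jerk. En utilisant j(0) = 0, nous obtenons j(t) = 81·sin(3·t). La primitive du jerk, avec a(0) = -27, donne l'accélération: a(t) = -27·cos(3·t). En utilisant a(t) = -27·cos(3·t) et en substituant t = pi/6, nous trouvons a = 0.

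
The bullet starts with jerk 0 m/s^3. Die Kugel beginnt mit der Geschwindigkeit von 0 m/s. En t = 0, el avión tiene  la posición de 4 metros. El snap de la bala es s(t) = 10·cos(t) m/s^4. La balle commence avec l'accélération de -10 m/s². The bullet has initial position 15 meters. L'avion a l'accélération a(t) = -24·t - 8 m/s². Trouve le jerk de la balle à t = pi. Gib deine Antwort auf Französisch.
Pour résoudre ceci, nous devons prendre 1 intégrale de notre équation du snap s(t) = 10·cos(t). En intégrant le snap et en utilisant la condition initiale j(0) = 0, nous obtenons j(t) = 10·sin(t). Nous avons le jerk j(t) = 10·sin(t). En substituant t = pi: j(pi) = 0.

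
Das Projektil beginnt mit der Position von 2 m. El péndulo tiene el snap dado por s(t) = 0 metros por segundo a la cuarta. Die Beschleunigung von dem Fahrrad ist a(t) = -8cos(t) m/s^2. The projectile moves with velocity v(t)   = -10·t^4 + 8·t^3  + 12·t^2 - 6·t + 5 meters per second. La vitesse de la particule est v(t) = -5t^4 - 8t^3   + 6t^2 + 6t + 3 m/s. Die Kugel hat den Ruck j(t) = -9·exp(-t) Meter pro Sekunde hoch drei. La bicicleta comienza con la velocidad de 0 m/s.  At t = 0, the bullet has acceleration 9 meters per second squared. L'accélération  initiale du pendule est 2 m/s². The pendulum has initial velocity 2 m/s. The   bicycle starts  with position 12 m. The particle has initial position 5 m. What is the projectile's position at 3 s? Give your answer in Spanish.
Para resolver esto, necesitamos tomar 1 integral de nuestra ecuación de la velocidad v(t) = -10·t^4 + 8·t^3 + 12·t^2 - 6·t + 5. La antiderivada de la velocidad, con x(0) = 2, da la posición: x(t) = -2·t^5 + 2·t^4 + 4·t^3 - 3·t^2 + 5·t + 2. Usando x(t) = -2·t^5 + 2·t^4 + 4·t^3 - 3·t^2 + 5·t + 2 y sustituyendo t = 3, encontramos x = -226.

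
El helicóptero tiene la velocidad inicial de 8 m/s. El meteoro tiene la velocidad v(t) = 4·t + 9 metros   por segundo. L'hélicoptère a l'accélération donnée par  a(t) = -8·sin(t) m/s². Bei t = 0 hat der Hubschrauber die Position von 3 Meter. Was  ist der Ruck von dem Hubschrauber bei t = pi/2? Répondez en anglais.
Starting from acceleration a(t) = -8·sin(t), we take 1 derivative. Differentiating acceleration, we get jerk: j(t) = -8·cos(t). From the given jerk equation j(t) = -8·cos(t), we substitute t = pi/2 to get j = 0.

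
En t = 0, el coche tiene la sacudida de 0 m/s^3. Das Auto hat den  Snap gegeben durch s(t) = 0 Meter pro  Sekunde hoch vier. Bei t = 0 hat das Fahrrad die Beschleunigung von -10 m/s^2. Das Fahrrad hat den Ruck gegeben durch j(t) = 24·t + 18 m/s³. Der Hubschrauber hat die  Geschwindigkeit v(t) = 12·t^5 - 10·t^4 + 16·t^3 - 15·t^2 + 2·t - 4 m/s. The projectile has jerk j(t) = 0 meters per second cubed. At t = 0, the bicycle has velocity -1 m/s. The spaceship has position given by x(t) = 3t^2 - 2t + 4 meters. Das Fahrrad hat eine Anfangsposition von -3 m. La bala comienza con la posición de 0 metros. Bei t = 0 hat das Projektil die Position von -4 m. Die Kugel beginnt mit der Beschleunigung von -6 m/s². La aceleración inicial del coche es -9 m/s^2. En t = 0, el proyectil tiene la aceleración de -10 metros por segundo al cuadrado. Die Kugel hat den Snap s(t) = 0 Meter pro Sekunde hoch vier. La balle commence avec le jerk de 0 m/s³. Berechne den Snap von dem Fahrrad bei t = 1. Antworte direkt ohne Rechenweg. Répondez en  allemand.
Die Antwort ist 24.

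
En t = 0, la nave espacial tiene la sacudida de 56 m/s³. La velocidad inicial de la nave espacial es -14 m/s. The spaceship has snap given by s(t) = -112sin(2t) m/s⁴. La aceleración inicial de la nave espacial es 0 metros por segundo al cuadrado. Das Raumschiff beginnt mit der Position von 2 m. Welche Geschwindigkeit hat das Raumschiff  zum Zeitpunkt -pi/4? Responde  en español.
Partiendo del snap s(t) = -112·sin(2·t), tomamos 3 integrales. Tomando ∫s(t)dt y aplicando j(0) = 56, encontramos j(t) = 56·cos(2·t). La antiderivada de la sacudida es la aceleración. Usando a(0) = 0, obtenemos a(t) = 28·sin(2·t). Tomando ∫a(t)dt y aplicando v(0) = -14, encontramos v(t) = -14·cos(2·t). De la ecuación de la velocidad v(t) = -14·cos(2·t), sustituimos t = -pi/4 para obtener v = 0.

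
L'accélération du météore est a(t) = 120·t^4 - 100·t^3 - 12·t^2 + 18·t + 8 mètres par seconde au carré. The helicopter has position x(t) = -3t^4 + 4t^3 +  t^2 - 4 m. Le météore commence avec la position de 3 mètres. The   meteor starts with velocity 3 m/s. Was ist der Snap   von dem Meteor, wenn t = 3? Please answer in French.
Pour résoudre ceci, nous devons prendre 2 dérivées de notre équation de l'accélération a(t) = 120·t^4 - 100·t^3 - 12·t^2 + 18·t + 8. En prenant d/dt de a(t), nous trouvons j(t) = 480·t^3 - 300·t^2 - 24·t + 18. La dérivée du jerk donne le snap: s(t) = 1440·t^2 - 600·t - 24. En utilisant s(t) = 1440·t^2 - 600·t - 24 et en substituant t = 3, nous trouvons s = 11136.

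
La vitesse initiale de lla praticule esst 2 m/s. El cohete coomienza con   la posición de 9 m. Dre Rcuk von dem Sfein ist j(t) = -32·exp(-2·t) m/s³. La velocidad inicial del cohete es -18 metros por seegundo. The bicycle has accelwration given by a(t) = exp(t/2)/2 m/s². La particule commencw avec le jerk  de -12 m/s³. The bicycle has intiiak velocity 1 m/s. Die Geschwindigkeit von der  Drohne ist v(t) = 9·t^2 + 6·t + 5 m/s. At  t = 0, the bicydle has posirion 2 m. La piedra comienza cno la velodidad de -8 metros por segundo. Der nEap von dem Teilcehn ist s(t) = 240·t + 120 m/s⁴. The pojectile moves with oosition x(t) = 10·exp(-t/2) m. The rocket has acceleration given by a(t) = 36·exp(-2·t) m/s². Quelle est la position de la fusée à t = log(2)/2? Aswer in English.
Starting from acceleration a(t) = 36·exp(-2·t), we take 2 integrals. The integral of acceleration is velocity. Using v(0) = -18, we get v(t) = -18·exp(-2·t). The integral of velocity is position. Using x(0) = 9, we get x(t) = 9·exp(-2·t). We have position x(t) = 9·exp(-2·t). Substituting t = log(2)/2: x(log(2)/2) = 9/2.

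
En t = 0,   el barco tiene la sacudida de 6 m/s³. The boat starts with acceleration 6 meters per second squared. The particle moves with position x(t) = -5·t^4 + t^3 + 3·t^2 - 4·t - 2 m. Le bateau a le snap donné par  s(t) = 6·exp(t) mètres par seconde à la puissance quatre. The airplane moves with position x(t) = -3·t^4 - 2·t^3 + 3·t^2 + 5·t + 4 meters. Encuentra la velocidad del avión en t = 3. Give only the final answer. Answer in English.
The answer is -355.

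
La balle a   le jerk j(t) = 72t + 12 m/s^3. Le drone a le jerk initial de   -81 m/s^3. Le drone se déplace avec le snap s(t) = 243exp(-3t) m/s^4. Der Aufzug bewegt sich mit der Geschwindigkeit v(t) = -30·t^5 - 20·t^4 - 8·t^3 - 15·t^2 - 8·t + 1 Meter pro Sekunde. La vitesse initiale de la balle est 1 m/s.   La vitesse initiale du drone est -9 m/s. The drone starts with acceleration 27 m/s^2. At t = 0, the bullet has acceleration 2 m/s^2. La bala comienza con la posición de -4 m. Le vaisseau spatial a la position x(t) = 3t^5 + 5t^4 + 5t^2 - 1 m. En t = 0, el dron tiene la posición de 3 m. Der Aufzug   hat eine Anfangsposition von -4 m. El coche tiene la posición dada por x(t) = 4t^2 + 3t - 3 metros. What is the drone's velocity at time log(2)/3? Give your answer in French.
Nous devons intégrer notre équation du snap s(t) = 243·exp(-3·t) 3 fois. En prenant ∫s(t)dt et en appliquant j(0) = -81, nous trouvons j(t) = -81·exp(-3·t). En prenant ∫j(t)dt et en appliquant a(0) = 27, nous trouvons a(t) = 27·exp(-3·t). L'intégrale de l'accélération, avec v(0) = -9, donne la vitesse: v(t) = -9·exp(-3·t). En utilisant v(t) = -9·exp(-3·t) et en substituant t = log(2)/3, nous trouvons v = -9/2.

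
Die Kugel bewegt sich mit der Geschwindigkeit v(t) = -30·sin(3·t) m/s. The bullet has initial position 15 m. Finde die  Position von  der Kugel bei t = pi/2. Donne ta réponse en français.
Pour résoudre ceci, nous devons prendre 1 primitive de notre équation de la vitesse v(t) = -30·sin(3·t). L'intégrale de la vitesse est la position. En utilisant x(0) = 15, nous obtenons x(t) = 10·cos(3·t) + 5. Nous avons la position x(t) = 10·cos(3·t) + 5. En substituant t = pi/2: x(pi/2) = 5.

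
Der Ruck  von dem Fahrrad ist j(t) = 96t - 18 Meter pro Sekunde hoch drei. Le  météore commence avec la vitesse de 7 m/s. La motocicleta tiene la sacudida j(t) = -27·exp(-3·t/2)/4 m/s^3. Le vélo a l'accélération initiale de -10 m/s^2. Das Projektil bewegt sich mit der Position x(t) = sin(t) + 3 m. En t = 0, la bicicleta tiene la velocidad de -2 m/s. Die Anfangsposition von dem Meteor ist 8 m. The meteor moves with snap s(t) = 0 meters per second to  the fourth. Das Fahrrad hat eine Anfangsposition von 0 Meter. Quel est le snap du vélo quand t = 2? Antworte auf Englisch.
To solve this, we need to take 1 derivative of our jerk equation j(t) = 96·t - 18. Differentiating jerk, we get snap: s(t) = 96. Using s(t) = 96 and substituting t = 2, we find s = 96.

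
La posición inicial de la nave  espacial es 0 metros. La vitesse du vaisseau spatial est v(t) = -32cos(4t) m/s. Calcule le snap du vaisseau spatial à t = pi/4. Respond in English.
Starting from velocity v(t) = -32·cos(4·t), we take 3 derivatives. The derivative of velocity gives acceleration: a(t) = 128·sin(4·t). Differentiating acceleration, we get jerk: j(t) = 512·cos(4·t). The derivative of jerk gives snap: s(t) = -2048·sin(4·t). We have snap s(t) = -2048·sin(4·t). Substituting t = pi/4: s(pi/4) = 0.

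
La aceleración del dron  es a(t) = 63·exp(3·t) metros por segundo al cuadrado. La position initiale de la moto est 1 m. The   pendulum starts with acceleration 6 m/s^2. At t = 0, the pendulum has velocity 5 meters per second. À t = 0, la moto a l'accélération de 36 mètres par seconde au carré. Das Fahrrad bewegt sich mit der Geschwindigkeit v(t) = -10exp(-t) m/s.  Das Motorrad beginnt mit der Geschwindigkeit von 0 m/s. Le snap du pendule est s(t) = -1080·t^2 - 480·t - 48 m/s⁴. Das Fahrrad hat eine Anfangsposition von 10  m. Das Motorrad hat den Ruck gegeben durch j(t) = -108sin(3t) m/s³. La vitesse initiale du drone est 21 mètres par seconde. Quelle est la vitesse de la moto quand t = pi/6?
Pour résoudre ceci, nous devons prendre 2 intégrales de notre équation du jerk j(t) = -108·sin(3·t). En intégrant le jerk et en utilisant la condition initiale a(0) = 36, nous obtenons a(t) = 36·cos(3·t). En intégrant l'accélération et en utilisant la condition initiale v(0) = 0, nous obtenons v(t) = 12·sin(3·t). De l'équation de la vitesse v(t) = 12·sin(3·t), nous substituons t = pi/6 pour obtenir v = 12.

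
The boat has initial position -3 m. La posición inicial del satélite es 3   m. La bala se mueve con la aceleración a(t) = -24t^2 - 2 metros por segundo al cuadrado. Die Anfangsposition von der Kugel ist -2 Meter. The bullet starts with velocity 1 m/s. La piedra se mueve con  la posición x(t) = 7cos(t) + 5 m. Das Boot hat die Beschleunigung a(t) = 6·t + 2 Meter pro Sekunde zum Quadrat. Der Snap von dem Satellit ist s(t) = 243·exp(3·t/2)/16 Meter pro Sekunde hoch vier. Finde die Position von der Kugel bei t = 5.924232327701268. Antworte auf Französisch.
Nous devons trouver la primitive de notre équation de l'accélération a(t) = -24·t^2 - 2 2 fois. En prenant ∫a(t)dt et en appliquant v(0) = 1, nous trouvons v(t) = -8·t^3 - 2·t + 1. L'intégrale de la vitesse, avec x(0) = -2, donne la position: x(t) = -2·t^4 - t^2 + t - 2. De l'équation de la position x(t) = -2·t^4 - t^2 + t - 2, nous substituons t = 5.924232327701268 pour obtenir x = -2494.70494607545.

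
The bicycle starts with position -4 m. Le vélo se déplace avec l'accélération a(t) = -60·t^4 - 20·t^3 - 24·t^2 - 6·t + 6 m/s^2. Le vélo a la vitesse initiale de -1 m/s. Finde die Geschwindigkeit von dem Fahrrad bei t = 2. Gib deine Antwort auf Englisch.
We must find the integral of our acceleration equation a(t) = -60·t^4 - 20·t^3 - 24·t^2 - 6·t + 6 1 time. The integral of acceleration is velocity. Using v(0) = -1, we get v(t) = -12·t^5 - 5·t^4 - 8·t^3 - 3·t^2 + 6·t - 1. We have velocity v(t) = -12·t^5 - 5·t^4 - 8·t^3 - 3·t^2 + 6·t - 1. Substituting t = 2: v(2) = -529.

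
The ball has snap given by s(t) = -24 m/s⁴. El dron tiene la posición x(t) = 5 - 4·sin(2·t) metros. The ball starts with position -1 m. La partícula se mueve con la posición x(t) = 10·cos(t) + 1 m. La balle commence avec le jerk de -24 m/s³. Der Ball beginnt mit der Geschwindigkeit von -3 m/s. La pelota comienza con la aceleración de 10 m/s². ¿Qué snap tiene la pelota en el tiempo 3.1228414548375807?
Tenemos el snap s(t) = -24. Sustituyendo t = 3.1228414548375807: s(3.1228414548375807) = -24.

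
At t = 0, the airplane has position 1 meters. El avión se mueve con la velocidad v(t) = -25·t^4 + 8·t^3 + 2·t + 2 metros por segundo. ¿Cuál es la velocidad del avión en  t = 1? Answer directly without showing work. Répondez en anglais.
The answer is -13.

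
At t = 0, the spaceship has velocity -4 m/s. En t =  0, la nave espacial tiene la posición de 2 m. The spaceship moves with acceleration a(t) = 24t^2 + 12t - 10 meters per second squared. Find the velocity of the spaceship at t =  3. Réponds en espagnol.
Partiendo de la aceleración a(t) = 24·t^2 + 12·t - 10, tomamos 1 antiderivada. Integrando la aceleración y usando la condición inicial v(0) = -4, obtenemos v(t) = 8·t^3 + 6·t^2 - 10·t - 4. Tenemos la velocidad v(t) = 8·t^3 + 6·t^2 - 10·t - 4. Sustituyendo t = 3: v(3) = 236.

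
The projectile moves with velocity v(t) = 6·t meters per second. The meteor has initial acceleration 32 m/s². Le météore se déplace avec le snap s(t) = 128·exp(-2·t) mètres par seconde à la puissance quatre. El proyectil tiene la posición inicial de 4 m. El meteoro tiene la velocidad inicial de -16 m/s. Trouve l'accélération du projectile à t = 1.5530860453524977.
Nous devons dériver notre équation de la vitesse v(t) = 6·t 1 fois. En prenant d/dt de v(t), nous trouvons a(t) = 6. De l'équation de l'accélération a(t) = 6, nous substituons t = 1.5530860453524977 pour obtenir a = 6.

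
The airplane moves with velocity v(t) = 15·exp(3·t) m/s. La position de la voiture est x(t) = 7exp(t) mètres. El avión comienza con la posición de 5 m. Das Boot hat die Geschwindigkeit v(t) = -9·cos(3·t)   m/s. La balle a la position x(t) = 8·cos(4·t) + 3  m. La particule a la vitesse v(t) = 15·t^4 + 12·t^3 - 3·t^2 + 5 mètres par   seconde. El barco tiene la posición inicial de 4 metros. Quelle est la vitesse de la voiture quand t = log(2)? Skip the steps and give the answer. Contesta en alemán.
Die Geschwindigkeit bei t = log(2) ist v = 14.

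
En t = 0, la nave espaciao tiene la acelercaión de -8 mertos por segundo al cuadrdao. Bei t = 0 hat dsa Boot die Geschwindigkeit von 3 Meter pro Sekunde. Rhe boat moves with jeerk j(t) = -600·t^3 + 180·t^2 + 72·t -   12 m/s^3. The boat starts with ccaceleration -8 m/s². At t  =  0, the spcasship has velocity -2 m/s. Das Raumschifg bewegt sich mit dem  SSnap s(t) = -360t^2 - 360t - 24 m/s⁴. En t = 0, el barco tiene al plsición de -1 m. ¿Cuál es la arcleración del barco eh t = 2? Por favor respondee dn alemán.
Wir müssen unsere Gleichung für den Ruck j(t) = -600·t^3 + 180·t^2 + 72·t - 12 1-mal integrieren. Durch Integration von dem Ruck und Verwendung der Anfangsbedingung a(0) = -8, erhalten wir a(t) = -150·t^4 + 60·t^3 + 36·t^2 - 12·t - 8. Wir haben die Beschleunigung a(t) = -150·t^4 + 60·t^3 + 36·t^2 - 12·t - 8. Durch Einsetzen von t = 2: a(2) = -1808.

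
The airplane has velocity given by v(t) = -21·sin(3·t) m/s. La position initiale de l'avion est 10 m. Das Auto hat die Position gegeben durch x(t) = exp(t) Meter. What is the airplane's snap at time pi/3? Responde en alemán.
Ausgehend von der Geschwindigkeit v(t) = -21·sin(3·t), nehmen wir 3 Ableitungen. Die Ableitung von der Geschwindigkeit ergibt die Beschleunigung: a(t) = -63·cos(3·t). Durch Ableiten von der Beschleunigung erhalten wir den Ruck: j(t) = 189·sin(3·t). Durch Ableiten von dem Ruck erhalten wir den Snap: s(t) = 567·cos(3·t). Mit s(t) = 567·cos(3·t) und Einsetzen von t = pi/3, finden wir s = -567.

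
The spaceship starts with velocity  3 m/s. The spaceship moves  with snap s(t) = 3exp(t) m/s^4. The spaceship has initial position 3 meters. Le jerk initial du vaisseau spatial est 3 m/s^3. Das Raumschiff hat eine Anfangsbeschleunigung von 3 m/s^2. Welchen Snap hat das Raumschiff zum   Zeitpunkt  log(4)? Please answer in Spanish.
De la ecuación del snap s(t) = 3·exp(t), sustituimos t = log(4) para obtener s = 12.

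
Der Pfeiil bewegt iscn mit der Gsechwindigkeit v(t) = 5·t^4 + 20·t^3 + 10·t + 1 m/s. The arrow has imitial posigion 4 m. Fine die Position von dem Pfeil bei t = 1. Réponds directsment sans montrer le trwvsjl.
Die Position bei t = 1 ist x = 16.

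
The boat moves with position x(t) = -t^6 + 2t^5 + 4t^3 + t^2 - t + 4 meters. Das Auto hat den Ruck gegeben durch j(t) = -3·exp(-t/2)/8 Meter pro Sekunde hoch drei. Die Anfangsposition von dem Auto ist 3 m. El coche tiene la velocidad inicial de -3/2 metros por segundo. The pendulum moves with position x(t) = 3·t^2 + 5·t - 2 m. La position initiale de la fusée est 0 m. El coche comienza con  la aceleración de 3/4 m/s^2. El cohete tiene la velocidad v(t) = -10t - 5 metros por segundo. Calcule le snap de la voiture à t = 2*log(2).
Nous devons dériver notre équation du jerk j(t) = -3·exp(-t/2)/8 1 fois. En prenant d/dt de j(t), nous trouvons s(t) = 3·exp(-t/2)/16. De l'équation du snap s(t) = 3·exp(-t/2)/16, nous substituons t = 2*log(2) pour obtenir s = 3/32.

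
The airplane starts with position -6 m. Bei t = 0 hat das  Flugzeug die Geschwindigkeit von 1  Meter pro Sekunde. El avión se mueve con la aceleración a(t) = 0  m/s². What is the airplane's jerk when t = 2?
We must differentiate our acceleration equation a(t) = 0 1 time. The derivative of acceleration gives jerk: j(t) = 0. From the given jerk equation j(t) = 0, we substitute t = 2 to get j = 0.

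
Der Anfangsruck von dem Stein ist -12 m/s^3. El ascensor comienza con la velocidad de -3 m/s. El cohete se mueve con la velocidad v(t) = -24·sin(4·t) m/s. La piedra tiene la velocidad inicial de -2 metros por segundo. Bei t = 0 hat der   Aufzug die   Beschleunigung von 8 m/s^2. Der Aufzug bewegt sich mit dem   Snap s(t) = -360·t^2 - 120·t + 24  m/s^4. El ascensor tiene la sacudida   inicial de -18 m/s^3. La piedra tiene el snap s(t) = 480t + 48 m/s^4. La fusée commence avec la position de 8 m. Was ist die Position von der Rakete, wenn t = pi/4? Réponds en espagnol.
Para resolver esto, necesitamos tomar 1 antiderivada de nuestra ecuación de la velocidad v(t) = -24·sin(4·t). La antiderivada de la velocidad es la posición. Usando x(0) = 8, obtenemos x(t) = 6·cos(4·t) + 2. Usando x(t) = 6·cos(4·t) + 2 y sustituyendo t = pi/4, encontramos x = -4.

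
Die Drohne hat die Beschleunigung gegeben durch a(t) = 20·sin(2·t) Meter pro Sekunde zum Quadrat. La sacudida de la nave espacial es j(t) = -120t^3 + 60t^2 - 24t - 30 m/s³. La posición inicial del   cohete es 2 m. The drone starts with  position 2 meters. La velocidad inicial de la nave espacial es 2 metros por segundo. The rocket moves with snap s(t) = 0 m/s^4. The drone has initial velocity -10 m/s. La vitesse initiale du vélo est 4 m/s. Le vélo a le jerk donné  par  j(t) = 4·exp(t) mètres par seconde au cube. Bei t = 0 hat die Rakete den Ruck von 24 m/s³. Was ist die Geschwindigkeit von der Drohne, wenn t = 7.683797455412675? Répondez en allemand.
Um dies zu lösen, müssen wir 1 Integral unserer Gleichung für die Beschleunigung a(t) = 20·sin(2·t) finden. Die Stammfunktion von der Beschleunigung ist die Geschwindigkeit. Mit v(0) = -10 erhalten wir v(t) = -10·cos(2·t). Wir haben die Geschwindigkeit v(t) = -10·cos(2·t). Durch Einsetzen von t = 7.683797455412675: v(7.683797455412675) = 9.42631759225339.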